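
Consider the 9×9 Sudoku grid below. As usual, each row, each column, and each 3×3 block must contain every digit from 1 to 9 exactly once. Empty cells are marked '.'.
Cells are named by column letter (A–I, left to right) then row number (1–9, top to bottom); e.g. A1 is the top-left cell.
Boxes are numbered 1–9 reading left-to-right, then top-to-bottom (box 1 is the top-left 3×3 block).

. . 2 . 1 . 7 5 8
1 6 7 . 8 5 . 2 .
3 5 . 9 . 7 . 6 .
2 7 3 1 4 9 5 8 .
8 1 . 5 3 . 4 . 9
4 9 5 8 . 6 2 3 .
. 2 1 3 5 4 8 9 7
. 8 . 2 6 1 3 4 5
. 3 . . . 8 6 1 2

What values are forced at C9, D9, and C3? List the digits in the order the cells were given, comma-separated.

4,7,8

For C9:
  Consider where 4 can go in row 9.
  A9 is out (column A already has a 4).
  D9 is out (box 8 already has a 4).
  E9 is out (column E already has a 4).
  So the only cell in row 9 that can hold 4 is C9.
  So C9 = 4.
For D9:
  Row 9 already contains {1, 2, 3, 6, 8}.
  Column D already contains {1, 2, 3, 5, 8, 9}.
  Its 3×3 block (box 8) already contains {1, 2, 3, 4, 5, 6, 8}.
  The only value from 1–9 not eliminated is 7, so D9 = 7.
For C3:
  Consider where 8 can go in column C.
  C5 is out (row 5 already has a 8).
  C8 is out (row 8 already has a 8).
  C9 is out (row 9 already has a 8).
  So the only cell in column C that can hold 8 is C3.
  So C3 = 8.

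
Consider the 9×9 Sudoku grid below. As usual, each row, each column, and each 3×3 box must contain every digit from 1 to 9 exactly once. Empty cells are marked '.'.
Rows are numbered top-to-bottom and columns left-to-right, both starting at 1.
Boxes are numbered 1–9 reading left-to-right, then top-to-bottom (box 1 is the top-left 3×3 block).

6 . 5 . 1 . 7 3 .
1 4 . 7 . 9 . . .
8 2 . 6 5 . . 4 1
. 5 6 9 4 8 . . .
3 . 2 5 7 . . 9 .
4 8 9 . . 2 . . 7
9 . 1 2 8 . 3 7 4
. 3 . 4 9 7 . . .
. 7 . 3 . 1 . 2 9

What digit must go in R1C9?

2

Cell R1C9 itself could take any of {2, 8} by direct elimination.
Consider where 2 can go in row 1.
R1C2 is out (column 2 already has a 2).
R1C4 is out (column 4 already has a 2).
R1C6 is out (column 6 already has a 2).
So the only cell in row 1 that can hold 2 is R1C9.
Therefore R1C9 = 2.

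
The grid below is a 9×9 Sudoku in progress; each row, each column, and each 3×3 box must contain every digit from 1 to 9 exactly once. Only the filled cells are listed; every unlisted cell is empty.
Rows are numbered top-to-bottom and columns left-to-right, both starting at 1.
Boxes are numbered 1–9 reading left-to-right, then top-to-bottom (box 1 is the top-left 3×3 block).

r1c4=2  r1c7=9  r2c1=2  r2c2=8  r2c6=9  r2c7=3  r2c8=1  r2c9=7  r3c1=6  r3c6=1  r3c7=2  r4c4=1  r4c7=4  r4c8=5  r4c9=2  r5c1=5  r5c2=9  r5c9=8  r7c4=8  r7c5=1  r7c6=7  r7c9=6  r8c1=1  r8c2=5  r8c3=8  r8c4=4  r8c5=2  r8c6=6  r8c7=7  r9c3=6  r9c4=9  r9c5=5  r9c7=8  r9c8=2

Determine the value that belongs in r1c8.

Cell r1c8 itself could take any of {4, 6, 8} by direct elimination.
Consider where 6 can go in box 3.
r1c9 is out (column 9 already has a 6).
r3c8 is out (row 3 already has a 6).
r3c9 is out (row 3 already has a 6).
So the only cell in box 3 that can hold 6 is r1c8.
Therefore r1c8 = 6.

6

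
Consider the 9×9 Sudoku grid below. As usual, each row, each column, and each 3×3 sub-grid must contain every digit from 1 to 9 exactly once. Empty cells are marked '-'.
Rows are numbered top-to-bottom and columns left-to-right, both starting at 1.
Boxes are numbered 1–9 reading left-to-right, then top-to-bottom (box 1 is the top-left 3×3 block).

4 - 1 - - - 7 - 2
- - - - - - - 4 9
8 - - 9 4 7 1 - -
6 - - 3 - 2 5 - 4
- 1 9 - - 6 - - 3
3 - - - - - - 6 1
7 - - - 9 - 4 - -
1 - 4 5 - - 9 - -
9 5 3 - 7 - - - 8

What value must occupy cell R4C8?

Cell R4C8 itself could take any of {7, 8, 9} by direct elimination.
Consider where 9 can go in row 4.
R4C2 is out (box 4 already has a 9).
R4C3 is out (column 3 already has a 9).
R4C5 is out (column 5 already has a 9).
So the only cell in row 4 that can hold 9 is R4C8.
Therefore R4C8 = 9.

9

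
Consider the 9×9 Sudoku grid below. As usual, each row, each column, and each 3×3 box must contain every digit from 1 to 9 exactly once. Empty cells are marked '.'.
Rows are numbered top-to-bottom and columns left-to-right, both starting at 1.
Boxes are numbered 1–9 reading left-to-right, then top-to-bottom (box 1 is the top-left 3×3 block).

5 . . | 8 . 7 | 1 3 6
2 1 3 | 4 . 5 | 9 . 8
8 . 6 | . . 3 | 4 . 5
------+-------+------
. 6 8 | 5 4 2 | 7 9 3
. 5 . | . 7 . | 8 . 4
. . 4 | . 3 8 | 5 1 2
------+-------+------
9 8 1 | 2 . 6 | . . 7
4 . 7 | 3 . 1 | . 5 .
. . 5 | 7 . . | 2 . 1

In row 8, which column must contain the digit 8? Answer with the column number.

5

Consider where 8 can go in row 8.
R8C2 is out (column 2 already has a 8).
R8C7 is out (column 7 already has a 8).
R8C9 is out (column 9 already has a 8).
So the only cell in row 8 that can hold 8 is R8C5.
That is column 5.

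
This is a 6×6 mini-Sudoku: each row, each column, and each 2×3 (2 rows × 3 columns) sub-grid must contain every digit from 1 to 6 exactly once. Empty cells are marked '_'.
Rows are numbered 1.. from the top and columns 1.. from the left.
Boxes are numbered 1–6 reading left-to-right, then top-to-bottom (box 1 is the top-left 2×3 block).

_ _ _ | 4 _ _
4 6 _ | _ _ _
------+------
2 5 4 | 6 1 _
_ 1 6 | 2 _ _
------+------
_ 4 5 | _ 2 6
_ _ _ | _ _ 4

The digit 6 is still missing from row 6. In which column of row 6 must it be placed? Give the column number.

1

Consider where 6 can go in row 6.
row 6, column 2 is out (column 2 already has a 6).
row 6, column 3 is out (column 3 already has a 6).
row 6, column 4 is out (column 4 already has a 6).
row 6, column 5 is out (box 6 already has a 6).
So the only cell in row 6 that can hold 6 is row 6, column 1.
That is column 1.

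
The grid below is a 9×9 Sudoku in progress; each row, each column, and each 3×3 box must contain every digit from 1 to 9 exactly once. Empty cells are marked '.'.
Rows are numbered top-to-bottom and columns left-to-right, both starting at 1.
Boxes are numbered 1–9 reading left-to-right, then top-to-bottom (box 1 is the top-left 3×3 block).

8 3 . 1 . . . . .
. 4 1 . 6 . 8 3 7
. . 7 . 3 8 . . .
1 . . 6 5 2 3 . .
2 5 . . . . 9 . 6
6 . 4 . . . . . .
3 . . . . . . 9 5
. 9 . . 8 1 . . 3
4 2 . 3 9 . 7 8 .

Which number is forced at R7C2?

Cell R7C2 itself could take any of {1, 6, 7, 8} by direct elimination.
Consider where 1 can go in column 2.
R3C2 is out (box 1 already has a 1).
R4C2 is out (row 4 already has a 1).
R6C2 is out (box 4 already has a 1).
So the only cell in column 2 that can hold 1 is R7C2.
Therefore R7C2 = 1.

1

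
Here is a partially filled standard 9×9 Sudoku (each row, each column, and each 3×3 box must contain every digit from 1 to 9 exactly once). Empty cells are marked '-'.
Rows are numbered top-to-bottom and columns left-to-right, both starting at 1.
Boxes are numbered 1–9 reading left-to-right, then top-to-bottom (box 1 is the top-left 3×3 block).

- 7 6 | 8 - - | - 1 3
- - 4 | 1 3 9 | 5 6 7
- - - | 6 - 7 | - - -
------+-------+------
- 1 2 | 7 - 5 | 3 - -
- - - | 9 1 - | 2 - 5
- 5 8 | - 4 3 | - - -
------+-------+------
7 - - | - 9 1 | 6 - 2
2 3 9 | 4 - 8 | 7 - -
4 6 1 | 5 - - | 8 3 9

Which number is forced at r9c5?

Cell r9c5 itself could take any of {2, 7} by direct elimination.
Consider where 7 can go in box 8.
r7c4 is out (row 7 already has a 7).
r8c5 is out (row 8 already has a 7).
r9c6 is out (column 6 already has a 7).
So the only cell in box 8 that can hold 7 is r9c5.
Therefore r9c5 = 7.

7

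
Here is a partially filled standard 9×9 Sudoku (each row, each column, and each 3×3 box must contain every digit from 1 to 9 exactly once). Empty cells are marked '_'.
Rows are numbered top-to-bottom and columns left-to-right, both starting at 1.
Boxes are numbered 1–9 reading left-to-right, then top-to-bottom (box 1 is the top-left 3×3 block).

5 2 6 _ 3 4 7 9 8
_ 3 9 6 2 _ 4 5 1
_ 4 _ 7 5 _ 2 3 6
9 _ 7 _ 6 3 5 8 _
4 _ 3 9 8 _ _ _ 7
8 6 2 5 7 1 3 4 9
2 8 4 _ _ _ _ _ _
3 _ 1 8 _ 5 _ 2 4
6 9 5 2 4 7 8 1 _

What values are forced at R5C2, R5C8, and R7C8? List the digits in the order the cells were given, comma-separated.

For R5C2:
  Consider where 5 can go in row 5.
  R5C6 is out (column 6 already has a 5).
  R5C7 is out (column 7 already has a 5).
  R5C8 is out (column 8 already has a 5).
  So the only cell in row 5 that can hold 5 is R5C2.
  So R5C2 = 5.
For R5C8:
  Row 5 already contains {3, 4, 7, 8, 9}.
  Column 8 already contains {1, 2, 3, 4, 5, 8, 9}.
  Its 3×3 block (box 6) already contains {3, 4, 5, 7, 8, 9}.
  The only value from 1–9 not eliminated is 6, so R5C8 = 6.
For R7C8:
  Consider where 7 can go in row 7.
  R7C4 is out (column 4 already has a 7).
  R7C5 is out (column 5 already has a 7).
  R7C6 is out (column 6 already has a 7).
  R7C7 is out (column 7 already has a 7).
  R7C9 is out (column 9 already has a 7).
  So the only cell in row 7 that can hold 7 is R7C8.
  So R7C8 = 7.

5,6,7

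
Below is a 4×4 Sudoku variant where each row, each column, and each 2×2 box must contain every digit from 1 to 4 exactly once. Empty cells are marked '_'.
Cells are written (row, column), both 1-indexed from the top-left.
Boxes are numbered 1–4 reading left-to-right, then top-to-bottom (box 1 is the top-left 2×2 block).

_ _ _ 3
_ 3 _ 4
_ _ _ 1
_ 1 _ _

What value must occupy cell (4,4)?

2

Row 4 already contains {1}.
Column 4 already contains {1, 3, 4}.
Its 2×2 block (box 4) already contains {1}.
The only value from 1–4 not eliminated is 2, so (4,4) = 2.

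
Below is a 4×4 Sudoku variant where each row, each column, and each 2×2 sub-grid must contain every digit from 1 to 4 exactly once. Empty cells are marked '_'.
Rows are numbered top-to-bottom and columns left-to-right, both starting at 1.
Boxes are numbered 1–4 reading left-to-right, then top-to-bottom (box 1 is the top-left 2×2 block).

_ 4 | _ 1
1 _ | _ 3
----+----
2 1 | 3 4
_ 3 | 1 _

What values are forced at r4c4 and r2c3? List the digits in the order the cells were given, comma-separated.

2,4

For r4c4:
  Row 4 already contains {1, 3}.
  Column 4 already contains {1, 3, 4}.
  Its 2×2 block (box 4) already contains {1, 3, 4}.
  The only value from 1–4 not eliminated is 2, so r4c4 = 2.
For r2c3:
  Consider where 4 can go in box 2.
  r1c3 is out (row 1 already has a 4).
  So the only cell in box 2 that can hold 4 is r2c3.
  So r2c3 = 4.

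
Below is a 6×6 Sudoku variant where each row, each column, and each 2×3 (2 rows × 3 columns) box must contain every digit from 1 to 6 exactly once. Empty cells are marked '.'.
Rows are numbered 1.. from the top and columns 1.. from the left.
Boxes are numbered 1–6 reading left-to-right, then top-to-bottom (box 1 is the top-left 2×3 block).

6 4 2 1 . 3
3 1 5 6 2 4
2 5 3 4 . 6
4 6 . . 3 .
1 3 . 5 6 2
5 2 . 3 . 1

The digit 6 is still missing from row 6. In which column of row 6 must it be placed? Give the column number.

Consider where 6 can go in row 6.
row 6, column 5 is out (column 5 already has a 6).
So the only cell in row 6 that can hold 6 is row 6, column 3.
That is column 3.

3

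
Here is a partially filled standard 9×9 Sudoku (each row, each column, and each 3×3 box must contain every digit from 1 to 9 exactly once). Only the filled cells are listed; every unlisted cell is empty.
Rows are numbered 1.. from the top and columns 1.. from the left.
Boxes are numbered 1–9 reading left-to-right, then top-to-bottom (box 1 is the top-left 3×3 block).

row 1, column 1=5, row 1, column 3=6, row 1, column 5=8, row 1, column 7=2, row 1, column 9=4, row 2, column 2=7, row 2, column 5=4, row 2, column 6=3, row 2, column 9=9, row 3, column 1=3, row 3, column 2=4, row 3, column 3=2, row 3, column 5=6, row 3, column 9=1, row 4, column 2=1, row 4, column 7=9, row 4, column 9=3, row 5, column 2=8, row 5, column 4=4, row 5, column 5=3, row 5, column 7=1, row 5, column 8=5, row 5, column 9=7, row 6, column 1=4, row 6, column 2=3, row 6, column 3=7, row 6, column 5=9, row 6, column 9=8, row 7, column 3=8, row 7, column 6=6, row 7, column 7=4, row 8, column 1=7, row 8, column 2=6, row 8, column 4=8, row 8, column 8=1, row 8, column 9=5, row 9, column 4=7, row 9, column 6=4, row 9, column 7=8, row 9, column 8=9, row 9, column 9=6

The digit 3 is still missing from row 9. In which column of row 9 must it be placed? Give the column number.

Consider where 3 can go in row 9.
row 9, column 1 is out (column 1 already has a 3).
row 9, column 2 is out (column 2 already has a 3).
row 9, column 5 is out (column 5 already has a 3).
So the only cell in row 9 that can hold 3 is row 9, column 3.
That is column 3.

3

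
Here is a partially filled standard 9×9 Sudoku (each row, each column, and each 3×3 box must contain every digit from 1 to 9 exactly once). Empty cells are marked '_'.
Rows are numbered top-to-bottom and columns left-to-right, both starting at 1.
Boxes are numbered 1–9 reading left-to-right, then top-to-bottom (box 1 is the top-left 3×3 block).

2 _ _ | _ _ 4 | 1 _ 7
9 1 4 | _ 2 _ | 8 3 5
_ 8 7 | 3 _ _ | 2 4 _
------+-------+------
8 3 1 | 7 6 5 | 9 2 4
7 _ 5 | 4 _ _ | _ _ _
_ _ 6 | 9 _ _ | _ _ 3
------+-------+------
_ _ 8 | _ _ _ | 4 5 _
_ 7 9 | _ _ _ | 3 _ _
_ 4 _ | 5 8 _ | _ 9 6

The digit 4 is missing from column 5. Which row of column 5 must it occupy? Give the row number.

Consider where 4 can go in column 5.
r1c5 is out (row 1 already has a 4).
r3c5 is out (row 3 already has a 4).
r5c5 is out (row 5 already has a 4).
r6c5 is out (box 5 already has a 4).
r7c5 is out (row 7 already has a 4).
So the only cell in column 5 that can hold 4 is r8c5.
That is row 8.

8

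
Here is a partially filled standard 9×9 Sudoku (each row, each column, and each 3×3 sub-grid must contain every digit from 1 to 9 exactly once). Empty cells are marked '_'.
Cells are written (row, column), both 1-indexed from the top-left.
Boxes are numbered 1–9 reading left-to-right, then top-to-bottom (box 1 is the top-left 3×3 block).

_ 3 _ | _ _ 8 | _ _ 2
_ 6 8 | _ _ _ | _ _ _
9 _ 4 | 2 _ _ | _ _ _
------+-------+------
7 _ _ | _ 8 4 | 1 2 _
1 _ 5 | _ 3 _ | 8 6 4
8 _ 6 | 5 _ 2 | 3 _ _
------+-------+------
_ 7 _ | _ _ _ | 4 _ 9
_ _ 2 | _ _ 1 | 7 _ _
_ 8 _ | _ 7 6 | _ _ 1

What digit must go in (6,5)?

1

Cell (6,5) itself could take any of {1, 9} by direct elimination.
Consider where 1 can go in row 6.
(6,2) is out (box 4 already has a 1).
(6,8) is out (box 6 already has a 1).
(6,9) is out (column 9 already has a 1).
So the only cell in row 6 that can hold 1 is (6,5).
Therefore (6,5) = 1.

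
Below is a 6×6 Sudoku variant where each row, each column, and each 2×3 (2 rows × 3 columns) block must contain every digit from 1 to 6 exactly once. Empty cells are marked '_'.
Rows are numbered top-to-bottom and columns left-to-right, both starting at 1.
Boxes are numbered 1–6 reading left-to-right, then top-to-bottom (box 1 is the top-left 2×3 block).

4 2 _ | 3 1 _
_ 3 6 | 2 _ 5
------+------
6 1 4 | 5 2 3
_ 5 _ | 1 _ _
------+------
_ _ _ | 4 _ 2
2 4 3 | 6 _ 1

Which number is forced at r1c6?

Row 1 already contains {1, 2, 3, 4}.
Column 6 already contains {1, 2, 3, 5}.
Its 2×3 block (box 2) already contains {1, 2, 3, 5}.
The only value from 1–6 not eliminated is 6, so r1c6 = 6.

6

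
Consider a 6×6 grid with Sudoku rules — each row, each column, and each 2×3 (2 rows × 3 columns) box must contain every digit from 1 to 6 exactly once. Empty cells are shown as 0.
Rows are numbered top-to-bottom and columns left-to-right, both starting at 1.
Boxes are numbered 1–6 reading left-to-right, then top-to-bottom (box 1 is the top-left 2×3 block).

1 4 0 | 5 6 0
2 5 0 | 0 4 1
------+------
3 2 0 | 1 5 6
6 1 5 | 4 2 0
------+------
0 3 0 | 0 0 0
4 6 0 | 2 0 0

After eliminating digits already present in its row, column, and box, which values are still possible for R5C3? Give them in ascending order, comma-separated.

1,2

Row 5 already contains {3}.
Column 3 already contains {5}.
Its 2×3 block (box 5) already contains {3, 4, 6}.
Removing those from 1–6 leaves {1, 2} as the candidates for R5C3.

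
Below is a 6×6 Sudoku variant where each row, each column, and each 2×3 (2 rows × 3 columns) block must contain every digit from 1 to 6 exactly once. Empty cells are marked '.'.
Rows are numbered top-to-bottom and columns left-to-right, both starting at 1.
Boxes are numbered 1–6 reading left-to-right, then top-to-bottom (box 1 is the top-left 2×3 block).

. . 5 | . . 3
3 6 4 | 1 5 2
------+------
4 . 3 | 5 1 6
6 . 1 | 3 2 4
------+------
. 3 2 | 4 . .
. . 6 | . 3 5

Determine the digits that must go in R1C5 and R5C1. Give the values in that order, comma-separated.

4,5

For R1C5:
  Consider where 4 can go in box 2.
  R1C4 is out (column 4 already has a 4).
  So the only cell in box 2 that can hold 4 is R1C5.
  So R1C5 = 4.
For R5C1:
  Consider where 5 can go in row 5.
  R5C5 is out (column 5 already has a 5).
  R5C6 is out (column 6 already has a 5).
  So the only cell in row 5 that can hold 5 is R5C1.
  So R5C1 = 5.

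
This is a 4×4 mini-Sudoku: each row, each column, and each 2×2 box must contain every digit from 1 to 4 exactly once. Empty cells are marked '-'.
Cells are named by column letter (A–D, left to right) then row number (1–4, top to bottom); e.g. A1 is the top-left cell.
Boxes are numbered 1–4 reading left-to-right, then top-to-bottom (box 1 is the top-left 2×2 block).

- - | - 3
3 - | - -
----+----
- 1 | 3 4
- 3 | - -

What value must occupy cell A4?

Cell A4 itself could take any of {2, 4} by direct elimination.
Consider where 4 can go in row 4.
C4 is out (box 4 already has a 4).
D4 is out (column D already has a 4).
So the only cell in row 4 that can hold 4 is A4.
Therefore A4 = 4.

4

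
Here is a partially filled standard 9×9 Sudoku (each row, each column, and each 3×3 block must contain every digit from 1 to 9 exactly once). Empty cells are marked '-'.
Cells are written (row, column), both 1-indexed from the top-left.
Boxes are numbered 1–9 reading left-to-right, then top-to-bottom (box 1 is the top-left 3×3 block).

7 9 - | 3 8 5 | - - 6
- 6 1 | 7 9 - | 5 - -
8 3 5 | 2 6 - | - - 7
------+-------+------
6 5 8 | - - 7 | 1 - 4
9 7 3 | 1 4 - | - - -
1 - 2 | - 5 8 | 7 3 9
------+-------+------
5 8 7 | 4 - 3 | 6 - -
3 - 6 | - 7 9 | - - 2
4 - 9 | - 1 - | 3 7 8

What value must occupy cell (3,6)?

1

Cell (3,6) itself could take any of {1, 4} by direct elimination.
Consider where 1 can go in box 2.
(2,6) is out (row 2 already has a 1).
So the only cell in box 2 that can hold 1 is (3,6).
Therefore (3,6) = 1.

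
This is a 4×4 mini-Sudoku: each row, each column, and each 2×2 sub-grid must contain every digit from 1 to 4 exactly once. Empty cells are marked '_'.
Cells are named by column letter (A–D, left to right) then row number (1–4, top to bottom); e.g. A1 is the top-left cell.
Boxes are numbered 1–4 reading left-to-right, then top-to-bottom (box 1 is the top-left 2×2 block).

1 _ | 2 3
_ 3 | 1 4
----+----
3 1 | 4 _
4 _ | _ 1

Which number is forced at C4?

3

Row 4 already contains {1, 4}.
Column C already contains {1, 2, 4}.
Its 2×2 block (box 4) already contains {1, 4}.
The only value from 1–4 not eliminated is 3, so C4 = 3.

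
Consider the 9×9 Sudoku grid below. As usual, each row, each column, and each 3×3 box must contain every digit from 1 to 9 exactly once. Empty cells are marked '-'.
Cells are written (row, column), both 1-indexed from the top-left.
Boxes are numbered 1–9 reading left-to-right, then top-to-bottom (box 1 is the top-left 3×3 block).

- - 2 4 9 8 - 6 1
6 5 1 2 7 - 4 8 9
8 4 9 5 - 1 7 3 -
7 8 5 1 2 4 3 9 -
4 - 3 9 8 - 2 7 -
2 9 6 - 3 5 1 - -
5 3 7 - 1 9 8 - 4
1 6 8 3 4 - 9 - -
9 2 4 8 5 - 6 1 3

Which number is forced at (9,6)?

Row 9 already contains {1, 2, 3, 4, 5, 6, 8, 9}.
Column 6 already contains {1, 4, 5, 8, 9}.
Its 3×3 block (box 8) already contains {1, 3, 4, 5, 8, 9}.
The only value from 1–9 not eliminated is 7, so (9,6) = 7.

7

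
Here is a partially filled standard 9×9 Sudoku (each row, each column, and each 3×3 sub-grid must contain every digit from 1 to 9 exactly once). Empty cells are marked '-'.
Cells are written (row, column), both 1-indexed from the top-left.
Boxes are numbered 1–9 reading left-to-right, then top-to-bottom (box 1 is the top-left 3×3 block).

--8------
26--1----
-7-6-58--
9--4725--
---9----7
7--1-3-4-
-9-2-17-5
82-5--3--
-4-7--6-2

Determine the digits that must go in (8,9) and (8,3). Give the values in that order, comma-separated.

4,7

For (8,9):
  Consider where 4 can go in box 9.
  (7,8) is out (column 8 already has a 4).
  (8,8) is out (column 8 already has a 4).
  (9,8) is out (row 9 already has a 4).
  So the only cell in box 9 that can hold 4 is (8,9).
  So (8,9) = 4.
For (8,3):
  Consider where 7 can go in column 3.
  (2,3) is out (box 1 already has a 7). (3,3) is out (row 3 already has a 7). (4,3) is out (row 4 already has a 7). (5,3) is out (row 5 already has a 7). The remaining empty cells in column 3 are similarly blocked.
  So the only cell in column 3 that can hold 7 is (8,3).
  So (8,3) = 7.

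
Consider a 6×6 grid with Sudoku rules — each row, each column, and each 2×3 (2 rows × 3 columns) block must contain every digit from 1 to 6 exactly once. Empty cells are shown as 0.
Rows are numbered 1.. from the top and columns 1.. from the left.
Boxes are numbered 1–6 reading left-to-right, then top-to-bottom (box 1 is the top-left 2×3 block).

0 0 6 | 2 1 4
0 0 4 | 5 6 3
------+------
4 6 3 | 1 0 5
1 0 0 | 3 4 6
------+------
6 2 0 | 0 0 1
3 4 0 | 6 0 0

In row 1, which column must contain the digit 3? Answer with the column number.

Consider where 3 can go in row 1.
row 1, column 1 is out (column 1 already has a 3).
So the only cell in row 1 that can hold 3 is row 1, column 2.
That is column 2.

2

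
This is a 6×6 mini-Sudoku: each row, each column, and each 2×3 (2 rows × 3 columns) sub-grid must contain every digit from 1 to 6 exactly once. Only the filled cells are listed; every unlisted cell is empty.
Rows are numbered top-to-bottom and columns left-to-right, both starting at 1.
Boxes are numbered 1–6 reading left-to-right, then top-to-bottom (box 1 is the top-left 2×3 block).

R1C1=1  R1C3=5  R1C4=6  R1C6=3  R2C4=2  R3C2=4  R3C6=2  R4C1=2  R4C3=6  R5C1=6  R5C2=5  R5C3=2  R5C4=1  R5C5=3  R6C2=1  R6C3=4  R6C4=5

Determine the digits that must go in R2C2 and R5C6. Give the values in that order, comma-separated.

6,4

For R2C2:
  Consider where 6 can go in row 2.
  R2C1 is out (column 1 already has a 6).
  R2C3 is out (column 3 already has a 6).
  R2C5 is out (box 2 already has a 6).
  R2C6 is out (box 2 already has a 6).
  So the only cell in row 2 that can hold 6 is R2C2.
  So R2C2 = 6.
For R5C6:
  Row 5 already contains {1, 2, 3, 5, 6}.
  Column 6 already contains {2, 3}.
  Its 2×3 block (box 6) already contains {1, 3, 5}.
  The only value from 1–6 not eliminated is 4, so R5C6 = 4.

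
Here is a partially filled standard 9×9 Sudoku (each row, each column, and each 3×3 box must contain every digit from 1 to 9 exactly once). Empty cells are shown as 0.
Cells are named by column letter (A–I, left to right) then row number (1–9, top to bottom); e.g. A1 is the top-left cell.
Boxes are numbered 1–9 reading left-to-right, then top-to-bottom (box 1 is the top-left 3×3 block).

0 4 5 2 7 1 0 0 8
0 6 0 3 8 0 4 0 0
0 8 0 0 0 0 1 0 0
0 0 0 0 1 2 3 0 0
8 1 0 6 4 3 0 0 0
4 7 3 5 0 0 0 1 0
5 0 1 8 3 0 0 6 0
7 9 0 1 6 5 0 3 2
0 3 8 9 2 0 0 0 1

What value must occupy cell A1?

3

Cell A1 itself could take any of {3, 9} by direct elimination.
Consider where 3 can go in row 1.
G1 is out (column G already has a 3).
H1 is out (column H already has a 3).
So the only cell in row 1 that can hold 3 is A1.
Therefore A1 = 3.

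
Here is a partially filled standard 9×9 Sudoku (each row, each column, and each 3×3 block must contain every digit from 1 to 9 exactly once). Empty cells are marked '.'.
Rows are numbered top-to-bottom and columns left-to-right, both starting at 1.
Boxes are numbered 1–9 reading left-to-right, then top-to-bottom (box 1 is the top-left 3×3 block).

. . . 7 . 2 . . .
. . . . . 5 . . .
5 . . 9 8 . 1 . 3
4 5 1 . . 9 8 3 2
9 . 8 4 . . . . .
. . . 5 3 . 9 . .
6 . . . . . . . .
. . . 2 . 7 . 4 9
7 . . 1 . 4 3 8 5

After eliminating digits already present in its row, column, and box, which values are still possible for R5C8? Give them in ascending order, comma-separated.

Row 5 already contains {4, 8, 9}.
Column 8 already contains {3, 4, 8}.
Its 3×3 block (box 6) already contains {2, 3, 8, 9}.
Removing those from 1–9 leaves {1, 5, 6, 7} as the candidates for R5C8.

1,5,6,7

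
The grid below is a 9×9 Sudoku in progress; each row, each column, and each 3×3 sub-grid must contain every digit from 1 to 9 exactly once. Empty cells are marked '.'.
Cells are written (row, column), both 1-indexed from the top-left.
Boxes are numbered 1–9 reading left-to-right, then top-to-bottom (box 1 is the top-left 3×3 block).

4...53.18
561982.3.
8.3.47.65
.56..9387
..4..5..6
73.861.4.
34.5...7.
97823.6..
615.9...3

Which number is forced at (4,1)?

Cell (4,1) itself could take any of {1, 2} by direct elimination.
Consider where 1 can go in row 4.
(4,4) is out (box 5 already has a 1).
(4,5) is out (box 5 already has a 1).
So the only cell in row 4 that can hold 1 is (4,1).
Therefore (4,1) = 1.

1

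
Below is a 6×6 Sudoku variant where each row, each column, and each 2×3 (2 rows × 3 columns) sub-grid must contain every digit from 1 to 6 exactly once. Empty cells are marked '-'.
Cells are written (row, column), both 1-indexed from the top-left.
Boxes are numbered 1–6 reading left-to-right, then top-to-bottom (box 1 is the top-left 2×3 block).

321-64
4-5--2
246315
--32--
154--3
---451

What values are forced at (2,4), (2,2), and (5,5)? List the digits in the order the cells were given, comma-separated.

1,6,2

For (2,4):
  Row 2 already contains {2, 4, 5}.
  Column 4 already contains {2, 3, 4}.
  Its 2×3 block (box 2) already contains {2, 4, 6}.
  The only value from 1–6 not eliminated is 1, so (2,4) = 1.
For (2,2):
  Row 2 already contains {2, 4, 5}.
  Column 2 already contains {2, 4, 5}.
  Its 2×3 block (box 1) already contains {1, 2, 3, 4, 5}.
  The only value from 1–6 not eliminated is 6, so (2,2) = 6.
For (5,5):
  Row 5 already contains {1, 3, 4, 5}.
  Column 5 already contains {1, 5, 6}.
  Its 2×3 block (box 6) already contains {1, 3, 4, 5}.
  The only value from 1–6 not eliminated is 2, so (5,5) = 2.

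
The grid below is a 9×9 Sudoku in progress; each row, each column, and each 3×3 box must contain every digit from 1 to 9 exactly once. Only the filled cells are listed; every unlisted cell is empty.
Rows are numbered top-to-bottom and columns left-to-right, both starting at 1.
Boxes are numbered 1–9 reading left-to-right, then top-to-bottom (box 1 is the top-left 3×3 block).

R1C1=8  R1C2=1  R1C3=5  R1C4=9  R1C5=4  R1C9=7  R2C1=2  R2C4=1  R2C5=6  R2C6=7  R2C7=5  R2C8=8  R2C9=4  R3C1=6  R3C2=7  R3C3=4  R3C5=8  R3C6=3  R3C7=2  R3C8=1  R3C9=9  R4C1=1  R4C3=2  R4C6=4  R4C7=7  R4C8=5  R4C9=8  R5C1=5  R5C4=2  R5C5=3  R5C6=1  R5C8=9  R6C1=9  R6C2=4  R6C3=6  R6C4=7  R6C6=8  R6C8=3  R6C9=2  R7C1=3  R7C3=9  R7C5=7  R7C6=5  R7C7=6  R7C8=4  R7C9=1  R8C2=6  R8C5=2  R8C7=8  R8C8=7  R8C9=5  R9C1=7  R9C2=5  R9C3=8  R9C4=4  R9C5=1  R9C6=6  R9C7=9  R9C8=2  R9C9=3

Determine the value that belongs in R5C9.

Row 5 already contains {1, 2, 3, 5, 9}.
Column 9 already contains {1, 2, 3, 4, 5, 7, 8, 9}.
Its 3×3 block (box 6) already contains {2, 3, 5, 7, 8, 9}.
The only value from 1–9 not eliminated is 6, so R5C9 = 6.

6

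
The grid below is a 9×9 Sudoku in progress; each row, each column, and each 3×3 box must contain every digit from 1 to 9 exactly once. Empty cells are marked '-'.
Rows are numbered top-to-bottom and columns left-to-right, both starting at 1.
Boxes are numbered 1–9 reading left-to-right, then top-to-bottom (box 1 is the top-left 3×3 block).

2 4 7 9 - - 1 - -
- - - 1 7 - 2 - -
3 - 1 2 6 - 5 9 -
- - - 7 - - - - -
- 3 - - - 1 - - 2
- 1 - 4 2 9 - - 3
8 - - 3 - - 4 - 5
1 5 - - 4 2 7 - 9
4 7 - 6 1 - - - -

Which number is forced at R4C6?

6

Cell R4C6 itself could take any of {3, 5, 6, 8} by direct elimination.
Consider where 6 can go in column 6.
R1C6 is out (box 2 already has a 6).
R2C6 is out (box 2 already has a 6).
R3C6 is out (row 3 already has a 6).
R7C6 is out (box 8 already has a 6).
R9C6 is out (row 9 already has a 6).
So the only cell in column 6 that can hold 6 is R4C6.
Therefore R4C6 = 6.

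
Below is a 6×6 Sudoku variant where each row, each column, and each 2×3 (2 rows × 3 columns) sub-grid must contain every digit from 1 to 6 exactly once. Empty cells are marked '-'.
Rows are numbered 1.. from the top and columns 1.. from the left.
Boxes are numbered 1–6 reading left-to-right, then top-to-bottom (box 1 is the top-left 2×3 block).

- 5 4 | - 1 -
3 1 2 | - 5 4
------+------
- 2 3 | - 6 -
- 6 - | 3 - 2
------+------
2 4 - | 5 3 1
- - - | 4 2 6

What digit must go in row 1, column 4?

Cell row 1, column 4 itself could take any of {2, 6} by direct elimination.
Consider where 2 can go in column 4.
row 2, column 4 is out (row 2 already has a 2).
row 3, column 4 is out (row 3 already has a 2).
So the only cell in column 4 that can hold 2 is row 1, column 4.
Therefore row 1, column 4 = 2.

2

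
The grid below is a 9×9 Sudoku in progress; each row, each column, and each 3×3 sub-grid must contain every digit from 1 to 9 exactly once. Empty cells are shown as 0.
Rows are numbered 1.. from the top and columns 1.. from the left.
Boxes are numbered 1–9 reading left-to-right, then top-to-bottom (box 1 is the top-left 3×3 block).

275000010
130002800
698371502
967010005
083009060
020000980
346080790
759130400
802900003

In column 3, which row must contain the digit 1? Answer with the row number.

6

Consider where 1 can go in column 3.
row 2, column 3 is out (row 2 already has a 1).
So the only cell in column 3 that can hold 1 is row 6, column 3.
That is row 6.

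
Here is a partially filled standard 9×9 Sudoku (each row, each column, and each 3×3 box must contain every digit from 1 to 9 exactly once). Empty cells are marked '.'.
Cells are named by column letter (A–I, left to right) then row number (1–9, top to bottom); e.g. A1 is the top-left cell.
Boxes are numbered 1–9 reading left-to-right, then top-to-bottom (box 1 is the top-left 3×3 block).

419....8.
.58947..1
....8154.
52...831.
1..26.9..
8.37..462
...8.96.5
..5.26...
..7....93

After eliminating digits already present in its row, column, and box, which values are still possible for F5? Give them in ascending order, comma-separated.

Row 5 already contains {1, 2, 6, 9}.
Column F already contains {1, 6, 7, 8, 9}.
Its 3×3 block (box 5) already contains {2, 6, 7, 8}.
Removing those from 1–9 leaves {3, 4, 5} as the candidates for F5.

3,4,5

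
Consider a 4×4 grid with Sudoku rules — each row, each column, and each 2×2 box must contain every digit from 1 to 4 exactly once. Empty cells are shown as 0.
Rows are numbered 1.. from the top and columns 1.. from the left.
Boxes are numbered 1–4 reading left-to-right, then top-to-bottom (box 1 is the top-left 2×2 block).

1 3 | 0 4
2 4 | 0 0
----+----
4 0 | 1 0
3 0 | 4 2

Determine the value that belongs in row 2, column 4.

Cell row 2, column 4 itself could take any of {1, 3} by direct elimination.
Consider where 1 can go in box 2.
row 1, column 3 is out (row 1 already has a 1).
row 2, column 3 is out (column 3 already has a 1).
So the only cell in box 2 that can hold 1 is row 2, column 4.
Therefore row 2, column 4 = 1.

1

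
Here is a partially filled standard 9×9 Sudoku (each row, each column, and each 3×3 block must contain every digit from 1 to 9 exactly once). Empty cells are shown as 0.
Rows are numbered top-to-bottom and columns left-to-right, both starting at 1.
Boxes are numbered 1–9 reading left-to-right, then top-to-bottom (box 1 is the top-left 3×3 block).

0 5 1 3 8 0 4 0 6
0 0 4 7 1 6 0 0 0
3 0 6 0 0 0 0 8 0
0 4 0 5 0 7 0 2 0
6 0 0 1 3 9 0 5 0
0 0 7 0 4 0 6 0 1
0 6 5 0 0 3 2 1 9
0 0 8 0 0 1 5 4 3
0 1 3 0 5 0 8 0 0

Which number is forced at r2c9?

Cell r2c9 itself could take any of {2, 5} by direct elimination.
Consider where 5 can go in row 2.
r2c1 is out (box 1 already has a 5).
r2c2 is out (column 2 already has a 5).
r2c7 is out (column 7 already has a 5).
r2c8 is out (column 8 already has a 5).
So the only cell in row 2 that can hold 5 is r2c9.
Therefore r2c9 = 5.

5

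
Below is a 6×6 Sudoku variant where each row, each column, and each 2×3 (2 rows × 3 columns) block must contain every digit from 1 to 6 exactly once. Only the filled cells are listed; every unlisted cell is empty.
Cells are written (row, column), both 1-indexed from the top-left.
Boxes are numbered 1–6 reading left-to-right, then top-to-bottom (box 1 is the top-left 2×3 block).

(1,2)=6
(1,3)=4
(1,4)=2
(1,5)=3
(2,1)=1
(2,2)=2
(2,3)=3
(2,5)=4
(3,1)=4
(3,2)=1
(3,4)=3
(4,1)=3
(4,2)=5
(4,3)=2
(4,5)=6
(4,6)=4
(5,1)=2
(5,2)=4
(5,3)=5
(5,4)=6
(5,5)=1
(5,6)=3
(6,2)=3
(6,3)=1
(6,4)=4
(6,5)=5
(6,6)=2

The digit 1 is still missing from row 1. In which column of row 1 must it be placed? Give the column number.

6

Consider where 1 can go in row 1.
(1,1) is out (column 1 already has a 1).
So the only cell in row 1 that can hold 1 is (1,6).
That is column 6.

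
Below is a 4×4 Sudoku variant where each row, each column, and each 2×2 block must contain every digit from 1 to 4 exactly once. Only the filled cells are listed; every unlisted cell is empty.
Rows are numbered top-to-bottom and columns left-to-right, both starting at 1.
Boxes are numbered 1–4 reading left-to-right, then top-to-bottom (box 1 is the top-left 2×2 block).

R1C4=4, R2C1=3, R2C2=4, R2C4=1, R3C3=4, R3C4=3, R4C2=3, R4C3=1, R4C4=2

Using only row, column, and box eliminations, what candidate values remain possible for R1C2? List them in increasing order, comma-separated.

Row 1 already contains {4}.
Column 2 already contains {3, 4}.
Its 2×2 block (box 1) already contains {3, 4}.
Removing those from 1–4 leaves {1, 2} as the candidates for R1C2.

1,2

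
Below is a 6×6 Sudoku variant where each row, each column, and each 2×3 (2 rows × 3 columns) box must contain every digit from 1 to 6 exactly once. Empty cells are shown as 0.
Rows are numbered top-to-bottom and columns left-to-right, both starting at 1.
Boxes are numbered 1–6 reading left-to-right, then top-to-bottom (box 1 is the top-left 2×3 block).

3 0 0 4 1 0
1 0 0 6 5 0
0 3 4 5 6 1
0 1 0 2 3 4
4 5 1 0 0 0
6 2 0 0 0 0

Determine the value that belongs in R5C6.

Cell R5C6 itself could take any of {2, 3, 6} by direct elimination.
Consider where 6 can go in column 6.
R1C6 is out (box 2 already has a 6).
R2C6 is out (row 2 already has a 6).
R6C6 is out (row 6 already has a 6).
So the only cell in column 6 that can hold 6 is R5C6.
Therefore R5C6 = 6.

6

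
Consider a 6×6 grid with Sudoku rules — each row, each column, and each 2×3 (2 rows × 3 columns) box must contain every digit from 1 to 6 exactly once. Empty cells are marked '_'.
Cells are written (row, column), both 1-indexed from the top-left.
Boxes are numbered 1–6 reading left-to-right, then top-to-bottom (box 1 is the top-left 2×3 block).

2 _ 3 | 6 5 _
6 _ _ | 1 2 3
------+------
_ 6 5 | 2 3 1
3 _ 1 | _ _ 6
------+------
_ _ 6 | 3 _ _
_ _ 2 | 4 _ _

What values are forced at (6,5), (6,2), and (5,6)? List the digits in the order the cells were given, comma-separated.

For (6,5):
  Consider where 6 can go in box 6.
  (5,5) is out (row 5 already has a 6).
  (5,6) is out (row 5 already has a 6).
  (6,6) is out (column 6 already has a 6).
  So the only cell in box 6 that can hold 6 is (6,5).
  So (6,5) = 6.
For (6,2):
  Consider where 3 can go in row 6.
  (6,1) is out (column 1 already has a 3).
  (6,5) is out (column 5 already has a 3).
  (6,6) is out (column 6 already has a 3).
  So the only cell in row 6 that can hold 3 is (6,2).
  So (6,2) = 3.
For (5,6):
  Consider where 2 can go in column 6.
  (1,6) is out (row 1 already has a 2).
  (6,6) is out (row 6 already has a 2).
  So the only cell in column 6 that can hold 2 is (5,6).
  So (5,6) = 2.

6,3,2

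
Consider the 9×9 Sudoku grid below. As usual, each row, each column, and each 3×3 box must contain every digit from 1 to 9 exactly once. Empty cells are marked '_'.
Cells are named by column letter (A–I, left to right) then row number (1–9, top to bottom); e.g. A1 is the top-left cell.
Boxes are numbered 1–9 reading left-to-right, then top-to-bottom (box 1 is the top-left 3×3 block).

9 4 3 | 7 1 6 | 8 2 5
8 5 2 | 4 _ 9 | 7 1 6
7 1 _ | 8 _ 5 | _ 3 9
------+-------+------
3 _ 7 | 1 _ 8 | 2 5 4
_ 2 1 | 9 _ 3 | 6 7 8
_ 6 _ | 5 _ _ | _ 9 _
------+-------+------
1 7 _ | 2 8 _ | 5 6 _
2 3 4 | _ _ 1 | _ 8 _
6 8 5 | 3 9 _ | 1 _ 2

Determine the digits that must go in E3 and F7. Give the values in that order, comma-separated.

2,4

For E3:
  Row 3 already contains {1, 3, 5, 7, 8, 9}.
  Column E already contains {1, 8, 9}.
  Its 3×3 block (box 2) already contains {1, 4, 5, 6, 7, 8, 9}.
  The only value from 1–9 not eliminated is 2, so E3 = 2.
For F7:
  Row 7 already contains {1, 2, 5, 6, 7, 8}.
  Column F already contains {1, 3, 5, 6, 8, 9}.
  Its 3×3 block (box 8) already contains {1, 2, 3, 8, 9}.
  The only value from 1–9 not eliminated is 4, so F7 = 4.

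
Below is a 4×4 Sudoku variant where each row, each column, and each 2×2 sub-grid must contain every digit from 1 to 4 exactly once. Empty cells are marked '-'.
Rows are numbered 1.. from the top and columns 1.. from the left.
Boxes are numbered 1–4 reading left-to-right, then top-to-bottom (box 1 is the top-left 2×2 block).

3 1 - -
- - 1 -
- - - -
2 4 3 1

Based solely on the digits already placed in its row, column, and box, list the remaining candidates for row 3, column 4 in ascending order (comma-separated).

2,4

Row 3 already contains {}.
Column 4 already contains {1}.
Its 2×2 block (box 4) already contains {1, 3}.
Removing those from 1–4 leaves {2, 4} as the candidates for row 3, column 4.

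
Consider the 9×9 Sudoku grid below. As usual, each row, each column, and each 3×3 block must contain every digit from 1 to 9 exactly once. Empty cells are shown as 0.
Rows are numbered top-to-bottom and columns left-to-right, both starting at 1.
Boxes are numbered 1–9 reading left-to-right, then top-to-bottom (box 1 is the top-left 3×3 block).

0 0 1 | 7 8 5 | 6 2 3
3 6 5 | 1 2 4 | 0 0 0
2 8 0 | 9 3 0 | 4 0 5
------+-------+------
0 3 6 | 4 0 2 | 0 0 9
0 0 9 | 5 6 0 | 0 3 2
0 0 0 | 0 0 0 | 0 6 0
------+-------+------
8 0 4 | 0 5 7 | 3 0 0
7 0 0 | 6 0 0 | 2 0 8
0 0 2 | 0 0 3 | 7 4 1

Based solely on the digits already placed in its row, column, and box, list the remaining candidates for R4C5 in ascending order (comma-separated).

Row 4 already contains {2, 3, 4, 6, 9}.
Column 5 already contains {2, 3, 5, 6, 8}.
Its 3×3 block (box 5) already contains {2, 4, 5, 6}.
Removing those from 1–9 leaves {1, 7} as the candidates for R4C5.

1,7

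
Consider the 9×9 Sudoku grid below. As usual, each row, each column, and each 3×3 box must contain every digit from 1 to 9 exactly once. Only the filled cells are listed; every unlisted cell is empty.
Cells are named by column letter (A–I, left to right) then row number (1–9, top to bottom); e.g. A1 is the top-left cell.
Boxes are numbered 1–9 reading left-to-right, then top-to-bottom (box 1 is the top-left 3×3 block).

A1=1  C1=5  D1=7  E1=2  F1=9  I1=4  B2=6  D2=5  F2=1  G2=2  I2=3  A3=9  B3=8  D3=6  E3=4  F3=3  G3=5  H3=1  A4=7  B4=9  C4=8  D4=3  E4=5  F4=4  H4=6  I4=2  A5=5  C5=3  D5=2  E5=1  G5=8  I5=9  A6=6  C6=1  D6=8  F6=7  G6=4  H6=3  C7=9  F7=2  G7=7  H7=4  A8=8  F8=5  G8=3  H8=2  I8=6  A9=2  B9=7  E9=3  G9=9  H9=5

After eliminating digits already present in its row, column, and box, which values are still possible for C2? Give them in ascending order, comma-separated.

Row 2 already contains {1, 2, 3, 5, 6}.
Column C already contains {1, 3, 5, 8, 9}.
Its 3×3 block (box 1) already contains {1, 5, 6, 8, 9}.
Removing those from 1–9 leaves {4, 7} as the candidates for C2.

4,7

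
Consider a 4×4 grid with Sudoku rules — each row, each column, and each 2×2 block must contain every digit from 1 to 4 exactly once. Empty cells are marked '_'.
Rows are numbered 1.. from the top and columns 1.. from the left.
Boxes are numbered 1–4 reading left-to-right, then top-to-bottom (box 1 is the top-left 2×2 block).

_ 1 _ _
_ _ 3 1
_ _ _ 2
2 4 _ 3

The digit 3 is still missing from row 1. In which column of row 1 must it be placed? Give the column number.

1

Consider where 3 can go in row 1.
row 1, column 3 is out (column 3 already has a 3).
row 1, column 4 is out (column 4 already has a 3).
So the only cell in row 1 that can hold 3 is row 1, column 1.
That is column 1.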